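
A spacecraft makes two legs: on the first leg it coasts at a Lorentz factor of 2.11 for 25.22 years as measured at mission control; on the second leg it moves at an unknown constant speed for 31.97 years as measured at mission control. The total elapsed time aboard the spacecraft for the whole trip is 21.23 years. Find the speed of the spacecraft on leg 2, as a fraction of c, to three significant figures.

Leg 1: γ = 2.11; τ_1 = 25.22/2.110 = 11.95 years.
Leg 2: speed unknown; τ_2 = 31.97/γ_2.
Total proper time: 11.95 + τ_2 = 21.23, so τ_2 = 21.23 − 11.95 = 9.277 years.
γ_2 = 31.97/9.277 = 3.446; β = √(1 − 1/γ²) = √0.9158.

β = 0.957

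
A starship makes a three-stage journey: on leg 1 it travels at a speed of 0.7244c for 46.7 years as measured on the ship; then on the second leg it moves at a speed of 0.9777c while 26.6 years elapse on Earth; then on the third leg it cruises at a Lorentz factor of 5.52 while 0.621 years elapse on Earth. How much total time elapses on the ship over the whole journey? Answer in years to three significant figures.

Leg 1: 46.7 years is already measured on the ship.
Leg 2: γ = 1/√(1 − 0.9777²) = 1/√0.04410 = 4.762; τ_2 = 26.6/4.762 = 5.586 years.
Leg 3: γ = 5.52; τ_3 = 0.621/5.520 = 0.1125 years.
Total: 46.70 + 5.586 + 0.1125 years.

τ = 52.4 years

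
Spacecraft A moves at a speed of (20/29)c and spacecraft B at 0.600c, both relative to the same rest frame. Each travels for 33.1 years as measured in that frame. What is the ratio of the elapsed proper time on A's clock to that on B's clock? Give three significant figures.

A: γ = 1/√(1 − (20/29)²) = 29/21 ≈ 1.381. B: γ = 1/√(1 − 0.600²) = 5/4 = 1.250.
τ_A/τ_B = γ_B/γ_A = 1.250/1.381 = 0.9052, so τ_A/τ_B = 0.9052.

τ_A/τ_B = 0.905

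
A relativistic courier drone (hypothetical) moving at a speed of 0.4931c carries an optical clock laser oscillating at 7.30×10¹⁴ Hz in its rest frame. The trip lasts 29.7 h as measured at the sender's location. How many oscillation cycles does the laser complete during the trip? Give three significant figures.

N = 6.79×10¹⁹

γ = 1/√(1 − 0.4931²) = 1/√0.7569 = 1.149
The oscillator's own cycle count is N = f × τ where τ is the proper time aboard the drone. τ = Δt/γ = 29.7/1.149 = 25.84 h = 9.302×10⁴ s.
N = 7.30×10¹⁴ × 9.302×10⁴ = 6.790×10¹⁹.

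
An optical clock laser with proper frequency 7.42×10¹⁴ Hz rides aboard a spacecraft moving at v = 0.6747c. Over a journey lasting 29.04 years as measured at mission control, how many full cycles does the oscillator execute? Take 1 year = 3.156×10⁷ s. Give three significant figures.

γ = 1/√(1 − 0.6747²) = 1/√0.5448 = 1.355
The oscillator's own cycle count is N = f × τ where τ is the proper time aboard the spacecraft. τ = Δt/γ = 29.04/1.355 = 21.43 years = 6.765×10⁸ s.
N = 7.42×10¹⁴ × 6.765×10⁸ = 5.019×10²³.

N = 5.02×10²³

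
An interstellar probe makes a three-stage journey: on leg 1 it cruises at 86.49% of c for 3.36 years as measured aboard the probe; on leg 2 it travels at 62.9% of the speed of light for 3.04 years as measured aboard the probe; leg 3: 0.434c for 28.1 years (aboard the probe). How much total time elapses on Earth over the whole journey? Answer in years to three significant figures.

Leg 1: β = 0.8649; γ = 1/√(1 − 0.8649²) = 1/√0.2519 = 1.992; Δt_1 = 1.992 × 3.36 = 6.694 years.
Leg 2: β = 0.629; γ = 1/√(1 − 0.629²) = 1/√0.6044 = 1.286; Δt_2 = 1.286 × 3.04 = 3.910 years.
Leg 3: γ = 1/√(1 − 0.434²) = 1/√0.8116 = 1.110; Δt_3 = 1.110 × 28.1 = 31.19 years.
Total: 6.694 + 3.910 + 31.19 years.

Δt = 41.8 years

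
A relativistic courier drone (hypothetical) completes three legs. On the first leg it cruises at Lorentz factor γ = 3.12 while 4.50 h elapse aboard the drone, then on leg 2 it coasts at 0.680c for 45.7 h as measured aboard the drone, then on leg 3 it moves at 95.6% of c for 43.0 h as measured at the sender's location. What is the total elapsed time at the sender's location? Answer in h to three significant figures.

Δt = 119 h

Leg 1: γ = 3.12; Δt_1 = 3.120 × 4.50 = 14.04 h.
Leg 2: γ = 1/√(1 − 0.680²) = 1/√0.5376 = 1.364; Δt_2 = 1.364 × 45.7 = 62.33 h.
Leg 3: 43.0 h is already measured at the sender's location.
Total: 14.04 + 62.33 + 43.00 h.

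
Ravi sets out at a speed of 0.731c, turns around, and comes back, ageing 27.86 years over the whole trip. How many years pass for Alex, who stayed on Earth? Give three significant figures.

γ = 1/√(1 − 0.731²) = 1/√0.4656 = 1.465
Earth-frame duration is the dilated interval: Δt = γτ = 1.465 × 27.86 years.

Δt = 40.8 years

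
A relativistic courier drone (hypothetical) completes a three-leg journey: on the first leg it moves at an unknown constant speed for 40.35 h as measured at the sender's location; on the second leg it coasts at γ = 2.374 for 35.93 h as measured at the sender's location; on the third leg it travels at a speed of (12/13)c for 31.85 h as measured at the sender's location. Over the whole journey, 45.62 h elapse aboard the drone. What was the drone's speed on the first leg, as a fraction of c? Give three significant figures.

Leg 1: speed unknown; τ_1 = 40.35/γ_1.
Leg 2: γ = 2.374; τ_2 = 35.93/2.374 = 15.13 h.
Leg 3: γ = 1/√(1 − (12/13)²) = 13/5 = 2.600; τ_3 = 31.85/2.600 = 12.25 h.
Total proper time: τ_1 + 15.13 + 12.25 = 45.62, so τ_1 = 45.62 − 27.38 = 18.24 h.
γ_1 = 40.35/18.24 = 2.213; β = √(1 − 1/γ²) = √0.7958.

β = 0.892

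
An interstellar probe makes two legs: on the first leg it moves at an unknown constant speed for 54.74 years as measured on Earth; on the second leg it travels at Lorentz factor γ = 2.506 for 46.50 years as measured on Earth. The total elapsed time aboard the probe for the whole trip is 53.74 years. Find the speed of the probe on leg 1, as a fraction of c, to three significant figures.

Leg 1: speed unknown; τ_1 = 54.74/γ_1.
Leg 2: γ = 2.506; τ_2 = 46.50/2.506 = 18.56 years.
Total proper time: τ_1 + 18.56 = 53.74, so τ_1 = 53.74 − 18.56 = 35.18 years.
γ_1 = 54.74/35.18 = 1.556; β = √(1 − 1/γ²) = √0.5869.

β = 0.766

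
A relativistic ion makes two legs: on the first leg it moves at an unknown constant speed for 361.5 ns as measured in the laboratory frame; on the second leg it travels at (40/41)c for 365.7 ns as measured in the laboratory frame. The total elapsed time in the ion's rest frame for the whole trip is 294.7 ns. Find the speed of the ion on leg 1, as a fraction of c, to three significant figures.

Leg 1: speed unknown; τ_1 = 361.5/γ_1.
Leg 2: γ = 1/√(1 − (40/41)²) = 41/9 ≈ 4.556; τ_2 = 365.7/4.556 = 80.28 ns.
Total proper time: τ_1 + 80.28 = 294.7, so τ_1 = 294.7 − 80.28 = 214.4 ns.
γ_1 = 361.5/214.4 = 1.686; β = √(1 − 1/γ²) = √0.6482.

β = 0.805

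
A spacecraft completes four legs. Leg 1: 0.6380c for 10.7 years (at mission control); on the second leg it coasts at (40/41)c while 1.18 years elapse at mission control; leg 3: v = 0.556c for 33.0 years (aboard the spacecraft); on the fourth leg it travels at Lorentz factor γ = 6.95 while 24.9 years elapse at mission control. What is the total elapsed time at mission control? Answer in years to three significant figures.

Δt = 76.5 years

Leg 1: 10.7 years is already measured at mission control.
Leg 2: 1.18 years is already measured at mission control.
Leg 3: γ = 1/√(1 − 0.556²) = 1/√0.6909 = 1.203; Δt_3 = 1.203 × 33.0 = 39.70 years.
Leg 4: 24.9 years is already measured at mission control.
Total: 10.70 + 1.180 + 39.70 + 24.90 years.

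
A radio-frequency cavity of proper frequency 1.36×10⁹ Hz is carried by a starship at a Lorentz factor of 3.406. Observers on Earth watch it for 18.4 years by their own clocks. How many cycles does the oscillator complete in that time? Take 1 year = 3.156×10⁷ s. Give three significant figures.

N = 2.32×10¹⁷

γ = 3.406
During 18.4 years of lab time, the oscillator's proper time advances by τ = Δt/γ = 18.4/3.406 = 5.402 years = 1.705×10⁸ s.
N = f × τ = 1.36×10⁹ × 1.705×10⁸ = 2.319×10¹⁷.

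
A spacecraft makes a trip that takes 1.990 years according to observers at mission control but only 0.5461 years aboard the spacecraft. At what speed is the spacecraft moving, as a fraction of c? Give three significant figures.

The proper time is measured aboard the spacecraft (both events occur at the spacecraft's location); Δt is measured at mission control. γ = Δt/τ = 1.990/0.5461 = 3.644.
β = √(1 − 1/γ²) = √(1 − 0.07531) = √0.9247

v = 0.962c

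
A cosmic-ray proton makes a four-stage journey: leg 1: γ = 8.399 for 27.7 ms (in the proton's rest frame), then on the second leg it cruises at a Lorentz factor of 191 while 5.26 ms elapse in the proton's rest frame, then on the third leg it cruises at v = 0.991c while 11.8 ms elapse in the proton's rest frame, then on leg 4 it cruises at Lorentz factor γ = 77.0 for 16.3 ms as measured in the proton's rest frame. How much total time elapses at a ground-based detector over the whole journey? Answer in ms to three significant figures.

Δt = 2580 ms

Leg 1: γ = 8.399; Δt_1 = 8.399 × 27.7 = 232.7 ms.
Leg 2: γ = 191; Δt_2 = 191.0 × 5.26 = 1005 ms.
Leg 3: γ = 1/√(1 − 0.991²) = 1/√0.01792 = 7.470; Δt_3 = 7.470 × 11.8 = 88.15 ms.
Leg 4: γ = 77.0; Δt_4 = 77.00 × 16.3 = 1255 ms.
Total: 232.7 + 1005 + 88.15 + 1255 ms.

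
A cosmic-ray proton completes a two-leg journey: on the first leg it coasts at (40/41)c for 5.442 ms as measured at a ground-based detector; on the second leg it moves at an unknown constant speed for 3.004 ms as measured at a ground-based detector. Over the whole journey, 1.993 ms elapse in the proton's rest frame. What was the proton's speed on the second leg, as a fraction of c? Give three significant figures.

Leg 1: γ = 1/√(1 − (40/41)²) = 41/9 ≈ 4.556; τ_1 = 5.442/4.556 = 1.195 ms.
Leg 2: speed unknown; τ_2 = 3.004/γ_2.
Total proper time: 1.195 + τ_2 = 1.993, so τ_2 = 1.993 − 1.195 = 0.7984 ms.
γ_2 = 3.004/0.7984 = 3.762; β = √(1 − 1/γ²) = √0.9294.

β = 0.964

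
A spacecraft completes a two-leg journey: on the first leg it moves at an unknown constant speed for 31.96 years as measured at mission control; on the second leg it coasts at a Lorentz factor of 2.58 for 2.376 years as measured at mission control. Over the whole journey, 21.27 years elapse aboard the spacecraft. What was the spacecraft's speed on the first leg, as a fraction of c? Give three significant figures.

β = 0.771

Leg 1: speed unknown; τ_1 = 31.96/γ_1.
Leg 2: γ = 2.58; τ_2 = 2.376/2.580 = 0.9209 years.
Total proper time: τ_1 + 0.9209 = 21.27, so τ_1 = 21.27 − 0.9209 = 20.35 years.
γ_1 = 31.96/20.35 = 1.571; β = √(1 − 1/γ²) = √0.5946.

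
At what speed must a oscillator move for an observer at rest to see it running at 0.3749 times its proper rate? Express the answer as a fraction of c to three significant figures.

Rate ratio = 1/γ, so γ = 1/0.3749 = 2.667.
β = √(1 − 1/γ²) = √(1 − 0.3749²) = √0.8594

β = 0.927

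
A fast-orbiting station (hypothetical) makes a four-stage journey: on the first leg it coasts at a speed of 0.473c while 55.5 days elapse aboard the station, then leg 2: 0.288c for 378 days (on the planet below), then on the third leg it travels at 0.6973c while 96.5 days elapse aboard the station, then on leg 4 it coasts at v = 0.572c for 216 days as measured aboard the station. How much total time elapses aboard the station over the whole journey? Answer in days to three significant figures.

Leg 1: 55.5 days is already measured aboard the station.
Leg 2: γ = 1/√(1 − 0.288²) = 1/√0.9171 = 1.044; τ_2 = 378/1.044 = 362.0 days.
Leg 3: 96.5 days is already measured aboard the station.
Leg 4: 216 days is already measured aboard the station.
Total: 55.50 + 362.0 + 96.50 + 216.0 days.

τ = 730 days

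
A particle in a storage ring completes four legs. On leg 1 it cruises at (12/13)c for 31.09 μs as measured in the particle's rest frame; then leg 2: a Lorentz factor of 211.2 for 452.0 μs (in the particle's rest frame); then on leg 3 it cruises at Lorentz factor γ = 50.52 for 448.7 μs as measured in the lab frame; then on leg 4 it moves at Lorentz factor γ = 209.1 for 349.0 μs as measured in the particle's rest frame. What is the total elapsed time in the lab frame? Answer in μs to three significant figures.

Leg 1: γ = 1/√(1 − (12/13)²) = 13/5 = 2.600; Δt_1 = 2.600 × 31.09 = 80.83 μs.
Leg 2: γ = 211.2; Δt_2 = 211.2 × 452.0 = 9.546×10⁴ μs.
Leg 3: 448.7 μs is already measured in the lab frame.
Leg 4: γ = 209.1; Δt_4 = 209.1 × 349.0 = 7.298×10⁴ μs.
Total: 80.83 + 9.546×10⁴ + 448.7 + 7.298×10⁴ μs.

Δt = 1.69×10⁵ μs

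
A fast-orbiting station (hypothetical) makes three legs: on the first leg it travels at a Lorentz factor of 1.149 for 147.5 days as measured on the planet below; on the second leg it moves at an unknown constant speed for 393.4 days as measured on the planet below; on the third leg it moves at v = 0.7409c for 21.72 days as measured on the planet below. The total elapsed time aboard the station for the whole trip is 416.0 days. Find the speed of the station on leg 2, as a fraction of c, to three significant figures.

β = 0.720

Leg 1: γ = 1.149; τ_1 = 147.5/1.149 = 128.4 days.
Leg 2: speed unknown; τ_2 = 393.4/γ_2.
Leg 3: γ = 1/√(1 − 0.7409²) = 1/√0.4511 = 1.489; τ_3 = 21.72/1.489 = 14.59 days.
Total proper time: 128.4 + τ_2 + 14.59 = 416.0, so τ_2 = 416.0 − 143.0 = 273.0 days.
γ_2 = 393.4/273.0 = 1.441; β = √(1 − 1/γ²) = √0.5183.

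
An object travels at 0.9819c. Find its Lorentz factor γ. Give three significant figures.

γ = 1/√(1 − 0.9819²) = 1/√0.03587 = 5.280

γ = 5.28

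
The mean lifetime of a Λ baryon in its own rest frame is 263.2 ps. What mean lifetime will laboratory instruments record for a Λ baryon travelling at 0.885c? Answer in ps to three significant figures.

Δt = 565 ps

γ = 1/√(1 − 0.885²) = 1/√0.2168 = 2.148
The rest-frame lifetime is the proper time; the lab measures the dilated interval Δt = γτ₀ = 2.148 × 263.2 ps.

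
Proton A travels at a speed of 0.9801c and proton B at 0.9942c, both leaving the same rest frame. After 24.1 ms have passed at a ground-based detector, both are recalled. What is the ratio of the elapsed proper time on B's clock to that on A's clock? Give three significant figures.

τ_B/τ_A = 0.542

A: γ = 1/√(1 − 0.9801²) = 1/√0.03940 = 5.038. B: γ = 1/√(1 − 0.9942²) = 1/√0.01157 = 9.298.
τ_A/τ_B = γ_B/γ_A = 9.298/5.038 = 1.846, so τ_B/τ_A = 0.5418.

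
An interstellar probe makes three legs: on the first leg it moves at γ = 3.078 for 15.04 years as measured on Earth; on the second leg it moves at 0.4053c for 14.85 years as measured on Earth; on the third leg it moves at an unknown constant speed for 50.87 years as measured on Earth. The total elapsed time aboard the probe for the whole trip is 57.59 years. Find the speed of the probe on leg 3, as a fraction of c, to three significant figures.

Leg 1: γ = 3.078; τ_1 = 15.04/3.078 = 4.886 years.
Leg 2: γ = 1/√(1 − 0.4053²) = 1/√0.8357 = 1.094; τ_2 = 14.85/1.094 = 13.58 years.
Leg 3: speed unknown; τ_3 = 50.87/γ_3.
Total proper time: 4.886 + 13.58 + τ_3 = 57.59, so τ_3 = 57.59 − 18.46 = 39.13 years.
γ_3 = 50.87/39.13 = 1.300; β = √(1 − 1/γ²) = √0.4084.

β = 0.639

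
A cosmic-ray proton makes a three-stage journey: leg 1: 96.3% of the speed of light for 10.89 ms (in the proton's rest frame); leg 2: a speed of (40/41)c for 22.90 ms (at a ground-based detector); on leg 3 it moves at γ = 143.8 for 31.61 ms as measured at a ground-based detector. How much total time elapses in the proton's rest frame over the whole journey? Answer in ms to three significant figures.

τ = 16.1 ms

Leg 1: 10.89 ms is already measured in the proton's rest frame.
Leg 2: γ = 1/√(1 − (40/41)²) = 41/9 ≈ 4.556; τ_2 = 22.90/4.556 = 5.027 ms.
Leg 3: γ = 143.8; τ_3 = 31.61/143.8 = 0.2198 ms.
Total: 10.89 + 5.027 + 0.2198 ms.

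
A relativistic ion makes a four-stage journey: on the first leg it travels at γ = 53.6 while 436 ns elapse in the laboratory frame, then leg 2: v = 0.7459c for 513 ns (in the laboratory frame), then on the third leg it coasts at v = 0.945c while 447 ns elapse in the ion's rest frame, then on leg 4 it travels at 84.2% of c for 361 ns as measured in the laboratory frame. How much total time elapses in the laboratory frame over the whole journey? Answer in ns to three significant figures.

Δt = 2680 ns

Leg 1: 436 ns is already measured in the laboratory frame.
Leg 2: 513 ns is already measured in the laboratory frame.
Leg 3: γ = 1/√(1 − 0.945²) = 1/√0.1070 = 3.057; Δt_3 = 3.057 × 447 = 1367 ns.
Leg 4: 361 ns is already measured in the laboratory frame.
Total: 436.0 + 513.0 + 1367 + 361.0 ns.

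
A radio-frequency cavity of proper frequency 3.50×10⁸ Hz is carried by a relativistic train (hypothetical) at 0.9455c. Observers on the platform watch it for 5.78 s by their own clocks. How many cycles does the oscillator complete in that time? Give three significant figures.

γ = 1/√(1 − 0.9455²) = 1/√0.1060 = 3.071
During 5.78 s of lab time, the oscillator's proper time advances by τ = Δt/γ = 5.78/3.071 = 1.882 s = 1.882×10⁰ s.
N = f × τ = 3.50×10⁸ × 1.882×10⁰ = 6.587×10⁸.

N = 6.59×10⁸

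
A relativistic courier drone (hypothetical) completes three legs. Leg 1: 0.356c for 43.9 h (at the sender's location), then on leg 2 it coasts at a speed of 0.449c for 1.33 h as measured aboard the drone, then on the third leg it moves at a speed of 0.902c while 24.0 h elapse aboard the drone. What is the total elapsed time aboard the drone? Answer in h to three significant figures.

Leg 1: γ = 1/√(1 − 0.356²) = 1/√0.8733 = 1.070; τ_1 = 43.9/1.070 = 41.02 h.
Leg 2: 1.33 h is already measured aboard the drone.
Leg 3: 24.0 h is already measured aboard the drone.
Total: 41.02 + 1.330 + 24.00 h.

τ = 66.4 h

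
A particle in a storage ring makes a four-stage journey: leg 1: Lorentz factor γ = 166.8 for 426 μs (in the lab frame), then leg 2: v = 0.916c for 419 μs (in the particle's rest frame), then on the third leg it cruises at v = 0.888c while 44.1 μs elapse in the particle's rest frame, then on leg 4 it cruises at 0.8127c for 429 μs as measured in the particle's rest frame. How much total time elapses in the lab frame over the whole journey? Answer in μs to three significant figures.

Leg 1: 426 μs is already measured in the lab frame.
Leg 2: γ = 1/√(1 − 0.916²) = 1/√0.1609 = 2.493; Δt_2 = 2.493 × 419 = 1044 μs.
Leg 3: γ = 1/√(1 − 0.888²) = 1/√0.2115 = 2.175; Δt_3 = 2.175 × 44.1 = 95.90 μs.
Leg 4: γ = 1/√(1 − 0.8127²) = 1/√0.3395 = 1.716; Δt_4 = 1.716 × 429 = 736.3 μs.
Total: 426.0 + 1044 + 95.90 + 736.3 μs.

Δt = 2300 μs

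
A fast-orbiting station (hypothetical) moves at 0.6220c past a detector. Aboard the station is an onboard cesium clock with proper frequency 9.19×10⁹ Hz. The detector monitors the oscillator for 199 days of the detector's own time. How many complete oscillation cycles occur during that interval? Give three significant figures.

γ = 1/√(1 − 0.6220²) = 1/√0.6131 = 1.277
During 199 days of lab time, the oscillator's proper time advances by τ = Δt/γ = 199/1.277 = 155.8 days = 1.346×10⁷ s.
N = f × τ = 9.19×10⁹ × 1.346×10⁷ = 1.237×10¹⁷.

N = 1.24×10¹⁷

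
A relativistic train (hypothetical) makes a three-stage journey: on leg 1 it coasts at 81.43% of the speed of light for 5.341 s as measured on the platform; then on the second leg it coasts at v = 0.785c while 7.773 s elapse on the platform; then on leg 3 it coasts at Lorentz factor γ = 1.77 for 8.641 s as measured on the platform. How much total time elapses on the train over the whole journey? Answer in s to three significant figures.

τ = 12.8 s

Leg 1: β = 0.8143; γ = 1/√(1 − 0.8143²) = 1/√0.3369 = 1.723; τ_1 = 5.341/1.723 = 3.100 s.
Leg 2: γ = 1/√(1 − 0.785²) = 1/√0.3838 = 1.614; τ_2 = 7.773/1.614 = 4.815 s.
Leg 3: γ = 1.77; τ_3 = 8.641/1.770 = 4.882 s.
Total: 3.100 + 4.815 + 4.882 s.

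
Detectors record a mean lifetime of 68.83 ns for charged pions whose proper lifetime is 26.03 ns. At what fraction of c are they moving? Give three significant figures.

γ = Δt/τ₀ = 68.83/26.03 = 2.644
β = √(1 − 1/γ²) = √(1 − 0.1430) = √0.8570

v = 0.926c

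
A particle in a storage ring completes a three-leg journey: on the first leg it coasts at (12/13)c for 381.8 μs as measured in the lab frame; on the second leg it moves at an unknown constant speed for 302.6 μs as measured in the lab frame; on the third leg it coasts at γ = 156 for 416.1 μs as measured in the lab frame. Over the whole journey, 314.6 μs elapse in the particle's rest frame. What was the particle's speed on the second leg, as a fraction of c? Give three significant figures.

Leg 1: γ = 1/√(1 − (12/13)²) = 13/5 = 2.600; τ_1 = 381.8/2.600 = 146.8 μs.
Leg 2: speed unknown; τ_2 = 302.6/γ_2.
Leg 3: γ = 156; τ_3 = 416.1/156.0 = 2.667 μs.
Total proper time: 146.8 + τ_2 + 2.667 = 314.6, so τ_2 = 314.6 − 149.5 = 165.1 μs.
γ_2 = 302.6/165.1 = 1.833; β = √(1 − 1/γ²) = √0.7024.

β = 0.838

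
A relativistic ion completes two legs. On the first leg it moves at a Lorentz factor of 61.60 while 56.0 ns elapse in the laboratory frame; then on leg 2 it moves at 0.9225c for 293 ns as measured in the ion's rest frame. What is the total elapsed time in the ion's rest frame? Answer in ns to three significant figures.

τ = 294 ns

Leg 1: γ = 61.60; τ_1 = 56.0/61.60 = 0.9091 ns.
Leg 2: 293 ns is already measured in the ion's rest frame.
Total: 0.9091 + 293.0 ns.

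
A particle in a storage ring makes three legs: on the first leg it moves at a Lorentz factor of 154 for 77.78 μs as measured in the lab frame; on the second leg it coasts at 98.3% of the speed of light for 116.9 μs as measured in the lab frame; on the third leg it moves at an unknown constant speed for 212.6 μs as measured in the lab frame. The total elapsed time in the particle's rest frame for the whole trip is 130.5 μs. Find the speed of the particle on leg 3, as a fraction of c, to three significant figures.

Leg 1: γ = 154; τ_1 = 77.78/154.0 = 0.5051 μs.
Leg 2: β = 0.983; γ = 1/√(1 − 0.983²) = 1/√0.03371 = 5.446; τ_2 = 116.9/5.446 = 21.46 μs.
Leg 3: speed unknown; τ_3 = 212.6/γ_3.
Total proper time: 0.5051 + 21.46 + τ_3 = 130.5, so τ_3 = 130.5 − 21.97 = 108.5 μs.
γ_3 = 212.6/108.5 = 1.959; β = √(1 − 1/γ²) = √0.7394.

β = 0.860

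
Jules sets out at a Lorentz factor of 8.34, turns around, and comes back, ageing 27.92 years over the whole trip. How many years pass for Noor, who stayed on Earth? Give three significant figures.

γ = 8.34
Earth-frame duration is the dilated interval: Δt = γτ = 8.340 × 27.92 years.

Δt = 233 years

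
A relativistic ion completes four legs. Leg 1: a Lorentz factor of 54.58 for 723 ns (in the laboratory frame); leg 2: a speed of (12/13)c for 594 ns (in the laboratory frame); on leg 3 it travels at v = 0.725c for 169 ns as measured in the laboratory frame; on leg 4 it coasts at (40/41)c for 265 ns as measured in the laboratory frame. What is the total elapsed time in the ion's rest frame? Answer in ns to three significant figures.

Leg 1: γ = 54.58; τ_1 = 723/54.58 = 13.25 ns.
Leg 2: γ = 1/√(1 − (12/13)²) = 13/5 = 2.600; τ_2 = 594/2.600 = 228.5 ns.
Leg 3: γ = 1/√(1 − 0.725²) = 1/√0.4744 = 1.452; τ_3 = 169/1.452 = 116.4 ns.
Leg 4: γ = 1/√(1 − (40/41)²) = 41/9 ≈ 4.556; τ_4 = 265/4.556 = 58.17 ns.
Total: 13.25 + 228.5 + 116.4 + 58.17 ns.

τ = 416 ns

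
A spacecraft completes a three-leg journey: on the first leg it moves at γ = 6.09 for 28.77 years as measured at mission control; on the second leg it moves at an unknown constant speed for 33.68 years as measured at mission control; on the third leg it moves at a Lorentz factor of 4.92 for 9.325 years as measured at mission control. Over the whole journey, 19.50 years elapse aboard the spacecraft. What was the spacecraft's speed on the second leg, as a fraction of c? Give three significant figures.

Leg 1: γ = 6.09; τ_1 = 28.77/6.090 = 4.724 years.
Leg 2: speed unknown; τ_2 = 33.68/γ_2.
Leg 3: γ = 4.92; τ_3 = 9.325/4.920 = 1.895 years.
Total proper time: 4.724 + τ_2 + 1.895 = 19.50, so τ_2 = 19.50 − 6.619 = 12.88 years.
γ_2 = 33.68/12.88 = 2.615; β = √(1 − 1/γ²) = √0.8537.

β = 0.924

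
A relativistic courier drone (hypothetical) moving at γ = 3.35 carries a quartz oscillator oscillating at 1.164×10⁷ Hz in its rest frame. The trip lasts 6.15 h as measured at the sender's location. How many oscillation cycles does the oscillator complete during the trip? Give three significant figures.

N = 7.69×10¹⁰

γ = 3.35
The oscillator's own cycle count is N = f × τ where τ is the proper time aboard the drone. τ = Δt/γ = 6.15/3.350 = 1.836 h = 6.609×10³ s.
N = 1.164×10⁷ × 6.609×10³ = 7.693×10¹⁰.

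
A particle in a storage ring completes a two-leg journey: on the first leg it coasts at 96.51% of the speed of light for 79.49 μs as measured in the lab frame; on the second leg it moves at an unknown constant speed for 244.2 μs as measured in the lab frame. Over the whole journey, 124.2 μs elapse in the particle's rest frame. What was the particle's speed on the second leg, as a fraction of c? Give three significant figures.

Leg 1: β = 0.9651; γ = 1/√(1 − 0.9651²) = 1/√0.06858 = 3.819; τ_1 = 79.49/3.819 = 20.82 μs.
Leg 2: speed unknown; τ_2 = 244.2/γ_2.
Total proper time: 20.82 + τ_2 = 124.2, so τ_2 = 124.2 − 20.82 = 103.4 μs.
γ_2 = 244.2/103.4 = 2.362; β = √(1 − 1/γ²) = √0.8208.

β = 0.906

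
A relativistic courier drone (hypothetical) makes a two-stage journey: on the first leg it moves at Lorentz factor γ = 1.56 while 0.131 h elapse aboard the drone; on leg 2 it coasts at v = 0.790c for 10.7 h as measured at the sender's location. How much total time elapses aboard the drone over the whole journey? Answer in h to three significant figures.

Leg 1: 0.131 h is already measured aboard the drone.
Leg 2: γ = 1/√(1 − 0.790²) = 1/√0.3759 = 1.631; τ_2 = 10.7/1.631 = 6.560 h.
Total: 0.1310 + 6.560 h.

τ = 6.69 h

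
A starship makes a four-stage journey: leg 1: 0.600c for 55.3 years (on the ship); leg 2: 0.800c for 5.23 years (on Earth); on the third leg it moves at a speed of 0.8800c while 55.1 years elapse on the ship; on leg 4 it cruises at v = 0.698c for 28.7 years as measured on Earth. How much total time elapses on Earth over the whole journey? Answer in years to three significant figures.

Δt = 219 years

Leg 1: γ = 1/√(1 − 0.600²) = 5/4 = 1.250; Δt_1 = 1.250 × 55.3 = 69.12 years.
Leg 2: 5.23 years is already measured on Earth.
Leg 3: γ = 1/√(1 − 0.8800²) = 1/√0.2256 = 2.105; Δt_3 = 2.105 × 55.1 = 116.0 years.
Leg 4: 28.7 years is already measured on Earth.
Total: 69.12 + 5.230 + 116.0 + 28.70 years.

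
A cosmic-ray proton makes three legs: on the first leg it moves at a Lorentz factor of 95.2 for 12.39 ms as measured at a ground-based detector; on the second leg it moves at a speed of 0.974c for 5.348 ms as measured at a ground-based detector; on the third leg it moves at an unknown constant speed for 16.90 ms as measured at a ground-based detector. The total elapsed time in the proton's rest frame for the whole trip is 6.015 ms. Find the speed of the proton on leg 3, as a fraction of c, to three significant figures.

β = 0.961

Leg 1: γ = 95.2; τ_1 = 12.39/95.20 = 0.1301 ms.
Leg 2: γ = 1/√(1 − 0.974²) = 1/√0.05132 = 4.414; τ_2 = 5.348/4.414 = 1.212 ms.
Leg 3: speed unknown; τ_3 = 16.90/γ_3.
Total proper time: 0.1301 + 1.212 + τ_3 = 6.015, so τ_3 = 6.015 − 1.342 = 4.673 ms.
γ_3 = 16.90/4.673 = 3.616; β = √(1 − 1/γ²) = √0.9235.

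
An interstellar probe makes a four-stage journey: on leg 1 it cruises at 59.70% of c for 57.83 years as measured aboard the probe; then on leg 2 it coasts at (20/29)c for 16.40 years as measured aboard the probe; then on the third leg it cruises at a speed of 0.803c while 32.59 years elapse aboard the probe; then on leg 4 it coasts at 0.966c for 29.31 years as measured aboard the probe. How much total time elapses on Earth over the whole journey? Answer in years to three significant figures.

Leg 1: β = 0.5970; γ = 1/√(1 − 0.5970²) = 1/√0.6436 = 1.247; Δt_1 = 1.247 × 57.83 = 72.09 years.
Leg 2: γ = 1/√(1 − (20/29)²) = 29/21 ≈ 1.381; Δt_2 = 1.381 × 16.40 = 22.65 years.
Leg 3: γ = 1/√(1 − 0.803²) = 1/√0.3552 = 1.678; Δt_3 = 1.678 × 32.59 = 54.68 years.
Leg 4: γ = 1/√(1 − 0.966²) = 1/√0.06684 = 3.868; Δt_4 = 3.868 × 29.31 = 113.4 years.
Total: 72.09 + 22.65 + 54.68 + 113.4 years.

Δt = 263 years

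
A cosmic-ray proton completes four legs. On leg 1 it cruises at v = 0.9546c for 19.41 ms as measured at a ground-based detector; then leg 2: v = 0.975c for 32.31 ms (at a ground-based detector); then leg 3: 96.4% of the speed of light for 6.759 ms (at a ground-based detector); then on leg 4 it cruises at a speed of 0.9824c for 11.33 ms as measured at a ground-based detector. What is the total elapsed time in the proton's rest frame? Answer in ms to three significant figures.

Leg 1: γ = 1/√(1 − 0.9546²) = 1/√0.08874 = 3.357; τ_1 = 19.41/3.357 = 5.782 ms.
Leg 2: γ = 1/√(1 − 0.975²) = 1/√0.04938 = 4.500; τ_2 = 32.31/4.500 = 7.179 ms.
Leg 3: β = 0.964; γ = 1/√(1 − 0.964²) = 1/√0.07070 = 3.761; τ_3 = 6.759/3.761 = 1.797 ms.
Leg 4: γ = 1/√(1 − 0.9824²) = 1/√0.03489 = 5.354; τ_4 = 11.33/5.354 = 2.116 ms.
Total: 5.782 + 7.179 + 1.797 + 2.116 ms.

τ = 16.9 ms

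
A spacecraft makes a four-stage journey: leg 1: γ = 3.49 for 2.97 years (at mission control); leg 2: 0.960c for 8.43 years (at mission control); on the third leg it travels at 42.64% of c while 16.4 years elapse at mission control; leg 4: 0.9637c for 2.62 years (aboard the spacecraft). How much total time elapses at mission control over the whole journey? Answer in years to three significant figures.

Δt = 37.6 years

Leg 1: 2.97 years is already measured at mission control.
Leg 2: 8.43 years is already measured at mission control.
Leg 3: 16.4 years is already measured at mission control.
Leg 4: γ = 1/√(1 − 0.9637²) = 1/√0.07128 = 3.745; Δt_4 = 3.745 × 2.62 = 9.813 years.
Total: 2.970 + 8.430 + 16.40 + 9.813 years.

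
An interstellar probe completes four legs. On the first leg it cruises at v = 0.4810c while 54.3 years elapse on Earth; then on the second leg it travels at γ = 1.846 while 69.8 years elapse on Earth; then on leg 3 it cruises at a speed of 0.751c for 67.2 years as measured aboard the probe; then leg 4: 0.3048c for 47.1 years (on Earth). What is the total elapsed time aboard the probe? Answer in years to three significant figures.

τ = 197 years

Leg 1: γ = 1/√(1 − 0.4810²) = 1/√0.7686 = 1.141; τ_1 = 54.3/1.141 = 47.61 years.
Leg 2: γ = 1.846; τ_2 = 69.8/1.846 = 37.81 years.
Leg 3: 67.2 years is already measured aboard the probe.
Leg 4: γ = 1/√(1 − 0.3048²) = 1/√0.9071 = 1.050; τ_4 = 47.1/1.050 = 44.86 years.
Total: 47.61 + 37.81 + 67.20 + 44.86 years.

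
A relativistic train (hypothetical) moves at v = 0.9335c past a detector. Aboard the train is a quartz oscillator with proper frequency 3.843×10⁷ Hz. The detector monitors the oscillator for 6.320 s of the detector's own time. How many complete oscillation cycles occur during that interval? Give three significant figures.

N = 8.71×10⁷

γ = 1/√(1 − 0.9335²) = 1/√0.1286 = 2.789
During 6.320 s of lab time, the oscillator's proper time advances by τ = Δt/γ = 6.320/2.789 = 2.266 s = 2.266×10⁰ s.
N = f × τ = 3.843×10⁷ × 2.266×10⁰ = 8.709×10⁷.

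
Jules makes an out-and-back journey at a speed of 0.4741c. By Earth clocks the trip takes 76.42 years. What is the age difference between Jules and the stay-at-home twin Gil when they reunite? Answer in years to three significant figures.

γ = 1/√(1 − 0.4741²) = 1/√0.7752 = 1.136
Jules's elapsed proper time: τ = 76.42/1.136 = 67.29 years.
Age gap = Δt − τ = 76.42 − 67.29 years.

Δt − τ = 9.13 years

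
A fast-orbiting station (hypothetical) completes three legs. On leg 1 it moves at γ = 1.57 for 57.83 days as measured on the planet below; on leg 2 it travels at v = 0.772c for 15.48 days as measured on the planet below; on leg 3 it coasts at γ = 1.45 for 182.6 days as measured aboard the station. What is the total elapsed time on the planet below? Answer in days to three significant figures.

Δt = 338 days

Leg 1: 57.83 days is already measured on the planet below.
Leg 2: 15.48 days is already measured on the planet below.
Leg 3: γ = 1.45; Δt_3 = 1.450 × 182.6 = 264.8 days.
Total: 57.83 + 15.48 + 264.8 days.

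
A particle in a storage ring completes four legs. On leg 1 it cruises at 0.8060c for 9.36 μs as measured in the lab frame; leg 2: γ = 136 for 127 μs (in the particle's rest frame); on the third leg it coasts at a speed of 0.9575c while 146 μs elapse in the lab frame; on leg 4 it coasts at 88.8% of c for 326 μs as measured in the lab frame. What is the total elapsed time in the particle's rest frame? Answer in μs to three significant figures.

Leg 1: γ = 1/√(1 − 0.8060²) = 1/√0.3504 = 1.689; τ_1 = 9.36/1.689 = 5.540 μs.
Leg 2: 127 μs is already measured in the particle's rest frame.
Leg 3: γ = 1/√(1 − 0.9575²) = 1/√0.08319 = 3.467; τ_3 = 146/3.467 = 42.11 μs.
Leg 4: β = 0.888; γ = 1/√(1 − 0.888²) = 1/√0.2115 = 2.175; τ_4 = 326/2.175 = 149.9 μs.
Total: 5.540 + 127.0 + 42.11 + 149.9 μs.

τ = 325 μs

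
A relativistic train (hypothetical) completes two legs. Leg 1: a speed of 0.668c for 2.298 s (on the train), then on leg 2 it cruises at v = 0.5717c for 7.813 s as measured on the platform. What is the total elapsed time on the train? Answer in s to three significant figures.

τ = 8.71 s

Leg 1: 2.298 s is already measured on the train.
Leg 2: γ = 1/√(1 − 0.5717²) = 1/√0.6732 = 1.219; τ_2 = 7.813/1.219 = 6.410 s.
Total: 2.298 + 6.410 s.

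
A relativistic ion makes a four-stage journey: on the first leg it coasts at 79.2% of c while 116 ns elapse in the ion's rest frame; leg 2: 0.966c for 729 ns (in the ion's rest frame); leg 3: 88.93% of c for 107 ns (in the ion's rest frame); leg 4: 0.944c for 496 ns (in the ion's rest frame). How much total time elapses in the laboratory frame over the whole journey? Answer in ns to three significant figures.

Leg 1: β = 0.792; γ = 1/√(1 − 0.792²) = 1/√0.3727 = 1.638; Δt_1 = 1.638 × 116 = 190.0 ns.
Leg 2: γ = 1/√(1 − 0.966²) = 1/√0.06684 = 3.868; Δt_2 = 3.868 × 729 = 2820 ns.
Leg 3: β = 0.8893; γ = 1/√(1 − 0.8893²) = 1/√0.2091 = 2.187; Δt_3 = 2.187 × 107 = 234.0 ns.
Leg 4: γ = 1/√(1 − 0.944²) = 1/√0.1089 = 3.031; Δt_4 = 3.031 × 496 = 1503 ns.
Total: 190.0 + 2820 + 234.0 + 1503 ns.

Δt = 4750 ns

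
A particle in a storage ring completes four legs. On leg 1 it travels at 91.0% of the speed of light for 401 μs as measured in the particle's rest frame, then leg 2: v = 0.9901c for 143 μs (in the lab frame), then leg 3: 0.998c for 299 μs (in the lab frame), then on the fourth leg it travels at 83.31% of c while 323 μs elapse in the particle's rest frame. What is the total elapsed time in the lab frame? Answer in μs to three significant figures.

Leg 1: β = 0.910; γ = 1/√(1 − 0.910²) = 1/√0.1719 = 2.412; Δt_1 = 2.412 × 401 = 967.2 μs.
Leg 2: 143 μs is already measured in the lab frame.
Leg 3: 299 μs is already measured in the lab frame.
Leg 4: β = 0.8331; γ = 1/√(1 − 0.8331²) = 1/√0.3059 = 1.808; Δt_4 = 1.808 × 323 = 584.0 μs.
Total: 967.2 + 143.0 + 299.0 + 584.0 μs.

Δt = 1990 μs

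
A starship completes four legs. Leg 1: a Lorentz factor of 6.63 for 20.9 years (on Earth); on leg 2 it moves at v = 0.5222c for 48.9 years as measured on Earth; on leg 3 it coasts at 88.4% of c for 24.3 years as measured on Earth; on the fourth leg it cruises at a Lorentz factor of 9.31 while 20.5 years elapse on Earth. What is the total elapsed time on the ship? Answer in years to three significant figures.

Leg 1: γ = 6.63; τ_1 = 20.9/6.630 = 3.152 years.
Leg 2: γ = 1/√(1 − 0.5222²) = 1/√0.7273 = 1.173; τ_2 = 48.9/1.173 = 41.70 years.
Leg 3: β = 0.884; γ = 1/√(1 − 0.884²) = 1/√0.2185 = 2.139; τ_3 = 24.3/2.139 = 11.36 years.
Leg 4: γ = 9.31; τ_4 = 20.5/9.310 = 2.202 years.
Total: 3.152 + 41.70 + 11.36 + 2.202 years.

τ = 58.4 years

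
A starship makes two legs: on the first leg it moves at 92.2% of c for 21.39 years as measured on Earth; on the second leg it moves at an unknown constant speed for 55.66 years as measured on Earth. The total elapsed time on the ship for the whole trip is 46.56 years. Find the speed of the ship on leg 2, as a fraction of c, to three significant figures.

β = 0.726

Leg 1: β = 0.922; γ = 1/√(1 − 0.922²) = 1/√0.1499 = 2.583; τ_1 = 21.39/2.583 = 8.282 years.
Leg 2: speed unknown; τ_2 = 55.66/γ_2.
Total proper time: 8.282 + τ_2 = 46.56, so τ_2 = 46.56 − 8.282 = 38.28 years.
γ_2 = 55.66/38.28 = 1.454; β = √(1 − 1/γ²) = √0.5271.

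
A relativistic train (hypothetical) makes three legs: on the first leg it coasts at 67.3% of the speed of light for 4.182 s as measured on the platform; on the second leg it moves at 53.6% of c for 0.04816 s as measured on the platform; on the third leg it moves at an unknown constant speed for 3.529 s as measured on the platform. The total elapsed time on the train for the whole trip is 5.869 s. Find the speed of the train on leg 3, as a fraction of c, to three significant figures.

Leg 1: β = 0.673; γ = 1/√(1 − 0.673²) = 1/√0.5471 = 1.352; τ_1 = 4.182/1.352 = 3.093 s.
Leg 2: β = 0.536; γ = 1/√(1 − 0.536²) = 1/√0.7127 = 1.185; τ_2 = 0.04816/1.185 = 0.04066 s.
Leg 3: speed unknown; τ_3 = 3.529/γ_3.
Total proper time: 3.093 + 0.04066 + τ_3 = 5.869, so τ_3 = 5.869 − 3.134 = 2.735 s.
γ_3 = 3.529/2.735 = 1.290; β = √(1 − 1/γ²) = √0.3993.

β = 0.632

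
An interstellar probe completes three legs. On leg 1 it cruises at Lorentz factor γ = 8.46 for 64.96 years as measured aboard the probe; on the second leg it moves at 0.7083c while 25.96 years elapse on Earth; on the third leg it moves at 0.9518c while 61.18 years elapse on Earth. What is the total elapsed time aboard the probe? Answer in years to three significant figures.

τ = 102 years

Leg 1: 64.96 years is already measured aboard the probe.
Leg 2: γ = 1/√(1 − 0.7083²) = 1/√0.4983 = 1.417; τ_2 = 25.96/1.417 = 18.33 years.
Leg 3: γ = 1/√(1 − 0.9518²) = 1/√0.09408 = 3.260; τ_3 = 61.18/3.260 = 18.77 years.
Total: 64.96 + 18.33 + 18.77 years.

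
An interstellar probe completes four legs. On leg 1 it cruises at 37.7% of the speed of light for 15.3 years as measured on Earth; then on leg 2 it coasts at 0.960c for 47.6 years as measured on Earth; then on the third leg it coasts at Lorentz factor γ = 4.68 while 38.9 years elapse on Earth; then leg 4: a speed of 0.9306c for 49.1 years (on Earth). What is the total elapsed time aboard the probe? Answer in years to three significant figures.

τ = 53.8 years

Leg 1: β = 0.377; γ = 1/√(1 − 0.377²) = 1/√0.8579 = 1.080; τ_1 = 15.3/1.080 = 14.17 years.
Leg 2: γ = 1/√(1 − 0.960²) = 25/7 ≈ 3.571; τ_2 = 47.6/3.571 = 13.33 years.
Leg 3: γ = 4.68; τ_3 = 38.9/4.680 = 8.312 years.
Leg 4: γ = 1/√(1 − 0.9306²) = 1/√0.1340 = 2.732; τ_4 = 49.1/2.732 = 17.97 years.
Total: 14.17 + 13.33 + 8.312 + 17.97 years.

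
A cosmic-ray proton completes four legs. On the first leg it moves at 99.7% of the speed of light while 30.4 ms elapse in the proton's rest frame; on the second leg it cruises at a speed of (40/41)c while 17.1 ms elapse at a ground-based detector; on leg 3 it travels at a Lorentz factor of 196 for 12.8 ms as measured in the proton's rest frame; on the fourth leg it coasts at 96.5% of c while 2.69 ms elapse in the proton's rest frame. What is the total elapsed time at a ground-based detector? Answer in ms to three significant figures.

Δt = 2930 ms

Leg 1: β = 0.997; γ = 1/√(1 − 0.997²) = 1/√0.005991 = 12.92; Δt_1 = 12.92 × 30.4 = 392.8 ms.
Leg 2: 17.1 ms is already measured at a ground-based detector.
Leg 3: γ = 196; Δt_3 = 196.0 × 12.8 = 2509 ms.
Leg 4: β = 0.965; γ = 1/√(1 − 0.965²) = 1/√0.06878 = 3.813; Δt_4 = 3.813 × 2.69 = 10.26 ms.
Total: 392.8 + 17.10 + 2509 + 10.26 ms.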